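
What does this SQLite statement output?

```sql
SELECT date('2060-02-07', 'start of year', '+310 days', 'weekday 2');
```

`start of year` rewinds 2060-02-07 to 2060-01-01.
Applying '+310 days' to 2060-01-01: counting 310 days forward gives 2060-11-06.
`weekday 2` advances to the next Tuesday; 2060-11-06 is a Saturday, so it moves forward to 2060-11-09.

2060-11-09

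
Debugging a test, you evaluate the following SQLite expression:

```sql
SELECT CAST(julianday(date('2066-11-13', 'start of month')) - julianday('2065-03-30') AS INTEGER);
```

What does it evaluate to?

`start of month` rewinds 2066-11-13 to 2066-11-01.
1 day remains in March 2065 after the 30th (31 − 30).
Full months from April 2065 through October 2066 contribute their day counts.
Then 1 day into November 2066.
Total: 1 + 30 + 31 + 30 + 31 + 31 + 30 + 31 + 30 + 31 + 31 + 28 + 31 + 30 + 31 + 30 + 31 + 31 + 30 + 31 + 1 = 581.

581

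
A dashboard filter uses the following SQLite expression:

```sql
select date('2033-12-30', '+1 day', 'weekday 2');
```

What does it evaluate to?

2034-01-03

Advancing 1 more day within December lands on 2033-12-31.
`weekday 2` advances to the next Tuesday; 2033-12-31 is a Saturday, so it moves forward to 2034-01-03.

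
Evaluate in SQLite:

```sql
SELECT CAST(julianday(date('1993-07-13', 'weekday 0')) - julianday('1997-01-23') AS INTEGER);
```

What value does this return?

-1285

`weekday 0` advances to the next Sunday; 1993-07-13 is a Tuesday, so it moves forward to 1993-07-18.
13 days remain in July 1993 after the 18th (31 − 18).
Full months from August 1993 through December 1996 contribute their day counts.
Then 23 days into January 1997.
Total: 13 + 31 + 30 + 31 + 30 + 31 + 31 + 28 + 31 + 30 + 31 + 30 + 31 + 31 + 30 + 31 + 30 + 31 + 31 + 28 + 31 + 30 + 31 + 30 + 31 + 31 + 30 + 31 + 30 + 31 + 31 + 29 + 31 + 30 + 31 + 30 + 31 + 31 + 30 + 31 + 30 + 31 + 23 = 1285.
The subtraction is earlier − later, so the result is −1285 → -1285.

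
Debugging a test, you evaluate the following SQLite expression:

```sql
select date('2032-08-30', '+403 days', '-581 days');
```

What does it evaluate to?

Applying '+403 days' to 2032-08-30: counting 403 days forward gives 2033-10-07.
Applying '-581 days' to 2033-10-07: counting 581 days back gives 2032-03-05.

2032-03-05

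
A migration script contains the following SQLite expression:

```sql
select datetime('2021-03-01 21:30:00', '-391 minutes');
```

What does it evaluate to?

2021-03-01 14:59:00

391 minutes = 6h 31m; -391 minutes from 2021-03-01 21:30:00 is 2021-03-01 14:59:00.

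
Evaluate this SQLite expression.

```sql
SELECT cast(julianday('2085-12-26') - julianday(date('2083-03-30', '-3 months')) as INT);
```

1092

Adding -3 months to 2083-03-30 gives 2082-12-30.
1 day remains in December 2082 after the 30th (31 − 30).
Full months from January 2083 through November 2085 contribute their day counts.
Then 26 days into December 2085.
Total: 1 + 31 + 28 + 31 + 30 + 31 + 30 + 31 + 31 + 30 + 31 + 30 + 31 + 31 + 29 + 31 + 30 + 31 + 30 + 31 + 31 + 30 + 31 + 30 + 31 + 31 + 28 + 31 + 30 + 31 + 30 + 31 + 31 + 30 + 31 + 30 + 26 = 1092.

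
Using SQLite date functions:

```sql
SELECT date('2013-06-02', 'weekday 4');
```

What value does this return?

`weekday 4` advances to the next Thursday; 2013-06-02 is a Sunday, so it moves forward to 2013-06-06.

2013-06-06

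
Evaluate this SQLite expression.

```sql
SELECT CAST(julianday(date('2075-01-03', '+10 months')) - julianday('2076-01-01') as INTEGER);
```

Adding +10 months to 2075-01-03 gives 2075-11-03.
27 days remain in November 2075 after the 3rd (30 − 3).
December 2075: 31 days.
Then 1 day into January 2076.
Total: 27 + 31 + 1 = 59.
The subtraction is earlier − later, so the result is −59 → -59.

-59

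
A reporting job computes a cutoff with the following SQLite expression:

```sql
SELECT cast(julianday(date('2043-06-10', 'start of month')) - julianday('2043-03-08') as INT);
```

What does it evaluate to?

`start of month` rewinds 2043-06-10 to 2043-06-01.
23 days remain in March 2043 after the 8th (31 − 8).
April 2043: 30 days.
May 2043: 31 days.
Then 1 day into June 2043.
Total: 23 + 30 + 31 + 1 = 85.

85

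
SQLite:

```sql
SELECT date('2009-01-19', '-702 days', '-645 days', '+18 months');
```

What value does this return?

Applying '-702 days' to 2009-01-19: counting 702 days back gives 2007-02-17.
Applying '-645 days' to 2007-02-17: counting 645 days back gives 2005-05-13.
Adding +18 months to 2005-05-13 gives 2006-11-13.

2006-11-13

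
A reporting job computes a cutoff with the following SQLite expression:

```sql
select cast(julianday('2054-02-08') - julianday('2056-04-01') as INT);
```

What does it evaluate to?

20 days remain in February 2054 after the 8th (28 − 8).
Full months from March 2054 through March 2056 contribute their day counts.
Then 1 day into April 2056.
Total: 20 + 31 + 30 + 31 + 30 + 31 + 31 + 30 + 31 + 30 + 31 + 31 + 28 + 31 + 30 + 31 + 30 + 31 + 31 + 30 + 31 + 30 + 31 + 31 + 29 + 31 + 1 = 783.
The subtraction is earlier − later, so the result is −783 → -783.

-783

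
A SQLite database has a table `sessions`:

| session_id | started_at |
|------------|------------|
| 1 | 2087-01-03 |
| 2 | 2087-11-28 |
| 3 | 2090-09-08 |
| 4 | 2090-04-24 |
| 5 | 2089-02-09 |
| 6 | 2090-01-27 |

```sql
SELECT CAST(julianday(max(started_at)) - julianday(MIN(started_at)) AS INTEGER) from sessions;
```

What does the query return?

MIN = 2087-01-03, MAX = 2090-09-08.
28 days remain in January 2087 after the 3rd (31 − 3).
Full months from February 2087 through August 2090 contribute their day counts.
Then 8 days into September 2090.
Total: 28 + 28 + 31 + 30 + 31 + 30 + 31 + 31 + 30 + 31 + 30 + 31 + 31 + 29 + 31 + 30 + 31 + 30 + 31 + 31 + 30 + 31 + 30 + 31 + 31 + 28 + 31 + 30 + 31 + 30 + 31 + 31 + 30 + 31 + 30 + 31 + 31 + 28 + 31 + 30 + 31 + 30 + 31 + 31 + 8 = 1344.

1344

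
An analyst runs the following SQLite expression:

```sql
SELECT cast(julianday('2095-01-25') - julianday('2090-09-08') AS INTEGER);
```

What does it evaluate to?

1600

22 days remain in September 2090 after the 8th (30 − 8).
Full months from October 2090 through December 2094 contribute their day counts.
Then 25 days into January 2095.
Total: 22 + 31 + 30 + 31 + 31 + 28 + 31 + 30 + 31 + 30 + 31 + 31 + 30 + 31 + 30 + 31 + 31 + 29 + 31 + 30 + 31 + 30 + 31 + 31 + 30 + 31 + 30 + 31 + 31 + 28 + 31 + 30 + 31 + 30 + 31 + 31 + 30 + 31 + 30 + 31 + 31 + 28 + 31 + 30 + 31 + 30 + 31 + 31 + 30 + 31 + 30 + 31 + 25 = 1600.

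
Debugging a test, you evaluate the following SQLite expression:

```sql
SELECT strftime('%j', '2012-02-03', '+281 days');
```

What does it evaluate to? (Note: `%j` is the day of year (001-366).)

315

First apply '+281 days': 2012-02-03 → 2012-11-10.
Day-of-year for 2012-11-10: days since 2012-01-01 inclusive = 315, zero-padded to 315.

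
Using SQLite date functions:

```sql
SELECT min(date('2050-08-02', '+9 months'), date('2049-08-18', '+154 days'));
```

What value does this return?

2050-01-19

date('2050-08-02', '+9 months') → 2051-05-02.
date('2049-08-18', '+154 days') → 2050-01-19.
Earlier of the two is 2050-01-19.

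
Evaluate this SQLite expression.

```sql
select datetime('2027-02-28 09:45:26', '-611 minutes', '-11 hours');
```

2027-02-27 12:34:26

611 minutes = 10h 11m; -611 minutes from 2027-02-28 09:45:26 is 2027-02-27 23:34:26 (crosses midnight).
-11 hours from 2027-02-27 23:34:26 is 2027-02-27 12:34:26.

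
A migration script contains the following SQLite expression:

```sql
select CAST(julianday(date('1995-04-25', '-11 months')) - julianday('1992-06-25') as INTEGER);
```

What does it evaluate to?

Adding -11 months to 1995-04-25 gives 1994-05-25.
5 days remain in June 1992 after the 25th (30 − 25).
Full months from July 1992 through April 1994 contribute their day counts.
Then 25 days into May 1994.
Total: 5 + 31 + 31 + 30 + 31 + 30 + 31 + 31 + 28 + 31 + 30 + 31 + 30 + 31 + 31 + 30 + 31 + 30 + 31 + 31 + 28 + 31 + 30 + 25 = 699.

699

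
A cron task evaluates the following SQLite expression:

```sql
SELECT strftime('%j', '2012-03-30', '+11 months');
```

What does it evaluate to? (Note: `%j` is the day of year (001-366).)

First apply '+11 months': 2012-03-30 → 2013-03-02.
Day-of-year for 2013-03-02: days since 2013-01-01 inclusive = 61, zero-padded to 061.

061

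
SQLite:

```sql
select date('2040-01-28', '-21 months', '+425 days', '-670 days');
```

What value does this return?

2037-08-26

Adding -21 months to 2040-01-28 gives 2038-04-28.
Applying '+425 days' to 2038-04-28: counting 425 days forward gives 2039-06-27.
Applying '-670 days' to 2039-06-27: counting 670 days back gives 2037-08-26.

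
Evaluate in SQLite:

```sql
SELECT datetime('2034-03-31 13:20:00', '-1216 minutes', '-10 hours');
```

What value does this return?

2034-03-30 07:04:00

1216 minutes = 20h 16m; -1216 minutes from 2034-03-31 13:20:00 is 2034-03-30 17:04:00 (crosses midnight).
-10 hours from 2034-03-30 17:04:00 is 2034-03-30 07:04:00.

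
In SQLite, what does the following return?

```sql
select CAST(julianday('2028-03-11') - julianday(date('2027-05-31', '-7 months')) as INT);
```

497

Adding -7 months to 2027-05-31 gives 2026-10-31.
0 days remain in October 2026 after the 31st (31 − 31).
Full months from November 2026 through February 2028 contribute their day counts.
Then 11 days into March 2028.
Total: 0 + 30 + 31 + 31 + 28 + 31 + 30 + 31 + 30 + 31 + 31 + 30 + 31 + 30 + 31 + 31 + 29 + 11 = 497.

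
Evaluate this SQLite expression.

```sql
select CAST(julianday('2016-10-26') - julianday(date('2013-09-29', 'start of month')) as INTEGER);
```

1151

`start of month` rewinds 2013-09-29 to 2013-09-01.
29 days remain in September 2013 after the 1st (30 − 1).
Full months from October 2013 through September 2016 contribute their day counts.
Then 26 days into October 2016.
Total: 29 + 31 + 30 + 31 + 31 + 28 + 31 + 30 + 31 + 30 + 31 + 31 + 30 + 31 + 30 + 31 + 31 + 28 + 31 + 30 + 31 + 30 + 31 + 31 + 30 + 31 + 30 + 31 + 31 + 29 + 31 + 30 + 31 + 30 + 31 + 31 + 30 + 26 = 1151.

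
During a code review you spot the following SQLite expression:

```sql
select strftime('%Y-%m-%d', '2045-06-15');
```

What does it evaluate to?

`%Y-%m-%d` extracts the ISO date: 2045-06-15.

2045-06-15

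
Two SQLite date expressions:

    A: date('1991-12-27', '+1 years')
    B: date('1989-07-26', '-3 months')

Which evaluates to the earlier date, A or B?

A = 1992-12-27.
B = 1989-04-26.
B is earlier.

B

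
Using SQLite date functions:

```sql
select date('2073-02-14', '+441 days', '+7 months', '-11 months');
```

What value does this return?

2074-01-01

Applying '+441 days' to 2073-02-14: counting 441 days forward gives 2074-05-01.
Adding +7 months to 2074-05-01 gives 2074-12-01.
Adding -11 months to 2074-12-01 gives 2074-01-01.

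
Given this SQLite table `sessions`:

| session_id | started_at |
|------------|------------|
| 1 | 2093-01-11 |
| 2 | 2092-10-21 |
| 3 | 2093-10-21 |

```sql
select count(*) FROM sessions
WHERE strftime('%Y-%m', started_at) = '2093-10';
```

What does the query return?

1

Rows with year-month 2093-10: 2093-10-21 → 1.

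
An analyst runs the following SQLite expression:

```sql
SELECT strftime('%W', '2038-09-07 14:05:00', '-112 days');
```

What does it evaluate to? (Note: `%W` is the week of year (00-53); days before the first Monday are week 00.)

20

First apply '-112 days': 2038-09-07 14:05:00 → 2038-05-18 14:05:00.
2038-05-18 is a Tuesday. SQLite's %W counts Mondays since the year started; the result is 20.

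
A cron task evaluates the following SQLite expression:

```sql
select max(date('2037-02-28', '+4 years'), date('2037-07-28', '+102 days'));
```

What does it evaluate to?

2041-02-28

date('2037-02-28', '+4 years') → 2041-02-28.
date('2037-07-28', '+102 days') → 2037-11-07.
Later of the two is 2041-02-28.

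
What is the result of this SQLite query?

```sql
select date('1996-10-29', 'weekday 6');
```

`weekday 6` advances to the next Saturday; 1996-10-29 is a Tuesday, so it moves forward to 1996-11-02.

1996-11-02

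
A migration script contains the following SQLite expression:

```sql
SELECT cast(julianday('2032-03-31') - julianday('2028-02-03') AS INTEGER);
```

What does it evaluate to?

1518

26 days remain in February 2028 after the 3rd (29 − 3).
Full months from March 2028 through February 2032 contribute their day counts.
Then 31 days into March 2032.
Total: 26 + 31 + 30 + 31 + 30 + 31 + 31 + 30 + 31 + 30 + 31 + 31 + 28 + 31 + 30 + 31 + 30 + 31 + 31 + 30 + 31 + 30 + 31 + 31 + 28 + 31 + 30 + 31 + 30 + 31 + 31 + 30 + 31 + 30 + 31 + 31 + 28 + 31 + 30 + 31 + 30 + 31 + 31 + 30 + 31 + 30 + 31 + 31 + 29 + 31 = 1518.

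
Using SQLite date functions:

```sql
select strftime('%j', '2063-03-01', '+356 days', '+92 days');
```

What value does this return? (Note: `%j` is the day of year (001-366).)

First apply '+356 days', '+92 days': 2063-03-01 → 2064-05-22.
Day-of-year for 2064-05-22: days since 2064-01-01 inclusive = 143, zero-padded to 143.

143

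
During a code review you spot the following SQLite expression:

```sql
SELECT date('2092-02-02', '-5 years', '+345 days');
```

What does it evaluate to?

2088-01-13

Adding -5 years to 2092-02-02 gives 2087-02-02.
Applying '+345 days' to 2087-02-02: counting 345 days forward gives 2088-01-13.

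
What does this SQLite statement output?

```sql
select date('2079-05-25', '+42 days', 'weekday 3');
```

Applying '+42 days' to 2079-05-25: counting 42 days forward gives 2079-07-06.
`weekday 3` advances to the next Wednesday; 2079-07-06 is a Thursday, so it moves forward to 2079-07-12.

2079-07-12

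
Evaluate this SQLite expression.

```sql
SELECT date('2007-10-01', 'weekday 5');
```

`weekday 5` advances to the next Friday; 2007-10-01 is a Monday, so it moves forward to 2007-10-05.

2007-10-05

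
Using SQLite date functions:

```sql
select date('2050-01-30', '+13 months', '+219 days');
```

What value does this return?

Adding +13 months to 2050-01-30 targets 2051-02-30. February 2051 has only 28 days, so SQLite normalizes the 2-day overflow forward to 2051-03-02.
Applying '+219 days' to 2051-03-02: counting 219 days forward gives 2051-10-07.

2051-10-07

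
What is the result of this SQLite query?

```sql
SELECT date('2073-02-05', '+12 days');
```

2073-02-17

Advancing 12 more days within February lands on 2073-02-17.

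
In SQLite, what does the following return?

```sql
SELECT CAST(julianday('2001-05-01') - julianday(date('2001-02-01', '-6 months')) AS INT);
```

Adding -6 months to 2001-02-01 gives 2000-08-01.
30 days remain in August 2000 after the 1st (31 − 1).
Full months from September 2000 through April 2001 contribute their day counts.
Then 1 day into May 2001.
Total: 30 + 30 + 31 + 30 + 31 + 31 + 28 + 31 + 30 + 1 = 273.

273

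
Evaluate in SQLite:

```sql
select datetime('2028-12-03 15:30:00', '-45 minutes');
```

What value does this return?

-45 minutes from 2028-12-03 15:30:00 is 2028-12-03 14:45:00.

2028-12-03 14:45:00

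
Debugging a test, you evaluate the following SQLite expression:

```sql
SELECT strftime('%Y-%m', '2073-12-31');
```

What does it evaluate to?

`%Y-%m` extracts the year-month: 2073-12.

2073-12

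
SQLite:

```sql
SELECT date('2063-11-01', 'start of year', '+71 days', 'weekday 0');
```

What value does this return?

2063-03-18

`start of year` rewinds 2063-11-01 to 2063-01-01.
Applying '+71 days' to 2063-01-01: counting 71 days forward gives 2063-03-13.
`weekday 0` advances to the next Sunday; 2063-03-13 is a Tuesday, so it moves forward to 2063-03-18.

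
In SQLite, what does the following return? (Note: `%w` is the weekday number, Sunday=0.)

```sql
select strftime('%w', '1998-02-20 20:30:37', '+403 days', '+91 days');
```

2

First apply '+403 days', '+91 days': 1998-02-20 20:30:37 → 1999-06-29 20:30:37.
1999-06-29 is a Tuesday; with Sunday=0 that is 2.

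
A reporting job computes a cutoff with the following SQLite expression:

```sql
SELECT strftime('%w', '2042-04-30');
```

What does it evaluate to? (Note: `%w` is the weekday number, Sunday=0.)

3

2042-04-30 is a Wednesday; with Sunday=0 that is 3.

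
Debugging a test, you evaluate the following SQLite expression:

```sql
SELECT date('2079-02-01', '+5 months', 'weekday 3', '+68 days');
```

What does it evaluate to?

Adding +5 months to 2079-02-01 gives 2079-07-01.
`weekday 3` advances to the next Wednesday; 2079-07-01 is a Saturday, so it moves forward to 2079-07-05.
Applying '+68 days' to 2079-07-05: counting 68 days forward gives 2079-09-11.

2079-09-11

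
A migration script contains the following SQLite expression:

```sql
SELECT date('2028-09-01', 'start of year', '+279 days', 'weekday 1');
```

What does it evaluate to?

`start of year` rewinds 2028-09-01 to 2028-01-01.
Applying '+279 days' to 2028-01-01: counting 279 days forward gives 2028-10-06.
`weekday 1` advances to the next Monday; 2028-10-06 is a Friday, so it moves forward to 2028-10-09.

2028-10-09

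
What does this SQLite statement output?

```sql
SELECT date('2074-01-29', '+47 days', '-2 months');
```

Applying '+47 days' to 2074-01-29: counting 47 days forward gives 2074-03-17.
Adding -2 months to 2074-03-17 gives 2074-01-17.

2074-01-17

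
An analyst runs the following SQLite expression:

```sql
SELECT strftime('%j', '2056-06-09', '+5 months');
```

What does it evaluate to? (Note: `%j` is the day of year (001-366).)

314

First apply '+5 months': 2056-06-09 → 2056-11-09.
Day-of-year for 2056-11-09: days since 2056-01-01 inclusive = 314, zero-padded to 314.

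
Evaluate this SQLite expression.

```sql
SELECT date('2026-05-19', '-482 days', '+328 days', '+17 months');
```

Applying '-482 days' to 2026-05-19: counting 482 days back gives 2025-01-22.
Applying '+328 days' to 2025-01-22: counting 328 days forward gives 2025-12-16.
Adding +17 months to 2025-12-16 gives 2027-05-16.

2027-05-16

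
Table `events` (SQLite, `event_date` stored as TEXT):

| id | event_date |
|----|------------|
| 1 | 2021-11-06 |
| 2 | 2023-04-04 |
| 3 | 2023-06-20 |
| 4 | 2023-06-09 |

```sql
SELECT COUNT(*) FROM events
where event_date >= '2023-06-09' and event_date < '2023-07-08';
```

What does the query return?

Rows in [2023-06-09, 2023-07-08): 2023-06-20, 2023-06-09 → 2 rows.

2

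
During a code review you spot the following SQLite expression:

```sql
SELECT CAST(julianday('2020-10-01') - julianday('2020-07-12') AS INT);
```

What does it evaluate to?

81

19 days remain in July 2020 after the 12th (31 − 12).
August 2020: 31 days.
September 2020: 30 days.
Then 1 day into October 2020.
Total: 19 + 31 + 30 + 1 = 81.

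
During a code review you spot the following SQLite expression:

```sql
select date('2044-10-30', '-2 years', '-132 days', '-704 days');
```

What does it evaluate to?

2040-07-16

Adding -2 years to 2044-10-30 gives 2042-10-30.
Applying '-132 days' to 2042-10-30: counting 132 days back gives 2042-06-20.
Applying '-704 days' to 2042-06-20: counting 704 days back gives 2040-07-16.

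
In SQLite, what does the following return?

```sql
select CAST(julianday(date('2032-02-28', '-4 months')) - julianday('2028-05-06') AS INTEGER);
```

1270

Adding -4 months to 2032-02-28 gives 2031-10-28.
25 days remain in May 2028 after the 6th (31 − 6).
Full months from June 2028 through September 2031 contribute their day counts.
Then 28 days into October 2031.
Total: 25 + 30 + 31 + 31 + 30 + 31 + 30 + 31 + 31 + 28 + 31 + 30 + 31 + 30 + 31 + 31 + 30 + 31 + 30 + 31 + 31 + 28 + 31 + 30 + 31 + 30 + 31 + 31 + 30 + 31 + 30 + 31 + 31 + 28 + 31 + 30 + 31 + 30 + 31 + 31 + 30 + 28 = 1270.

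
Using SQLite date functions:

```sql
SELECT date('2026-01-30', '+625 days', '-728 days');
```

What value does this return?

Applying '+625 days' to 2026-01-30: counting 625 days forward gives 2027-10-17.
Applying '-728 days' to 2027-10-17: counting 728 days back gives 2025-10-19.

2025-10-19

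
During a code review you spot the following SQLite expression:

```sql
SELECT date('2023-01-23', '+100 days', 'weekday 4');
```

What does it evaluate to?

Applying '+100 days' to 2023-01-23: counting 100 days forward gives 2023-05-03.
`weekday 4` advances to the next Thursday; 2023-05-03 is a Wednesday, so it moves forward to 2023-05-04.

2023-05-04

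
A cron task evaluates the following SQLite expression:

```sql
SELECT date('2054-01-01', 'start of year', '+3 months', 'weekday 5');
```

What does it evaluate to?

2054-04-03

`start of year` rewinds 2054-01-01 to 2054-01-01.
Adding +3 months to 2054-01-01 gives 2054-04-01.
`weekday 5` advances to the next Friday; 2054-04-01 is a Wednesday, so it moves forward to 2054-04-03.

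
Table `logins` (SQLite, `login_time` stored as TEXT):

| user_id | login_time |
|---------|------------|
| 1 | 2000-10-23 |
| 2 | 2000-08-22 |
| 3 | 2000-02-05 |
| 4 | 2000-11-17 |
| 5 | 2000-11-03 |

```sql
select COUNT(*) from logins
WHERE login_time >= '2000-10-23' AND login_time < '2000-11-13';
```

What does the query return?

2

Rows in [2000-10-23, 2000-11-13): 2000-10-23, 2000-11-03 → 2 rows.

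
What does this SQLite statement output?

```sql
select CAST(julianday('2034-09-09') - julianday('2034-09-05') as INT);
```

Both dates are in September 2034: 9 − 5 = 4.

4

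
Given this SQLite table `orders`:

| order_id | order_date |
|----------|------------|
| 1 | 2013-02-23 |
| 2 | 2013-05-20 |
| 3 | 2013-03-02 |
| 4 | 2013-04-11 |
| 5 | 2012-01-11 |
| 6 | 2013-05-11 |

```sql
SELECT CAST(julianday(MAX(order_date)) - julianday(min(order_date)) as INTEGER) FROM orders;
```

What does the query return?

495

MIN = 2012-01-11, MAX = 2013-05-20.
20 days remain in January 2012 after the 11th (31 − 11).
Full months from February 2012 through April 2013 contribute their day counts.
Then 20 days into May 2013.
Total: 20 + 29 + 31 + 30 + 31 + 30 + 31 + 31 + 30 + 31 + 30 + 31 + 31 + 28 + 31 + 30 + 20 = 495.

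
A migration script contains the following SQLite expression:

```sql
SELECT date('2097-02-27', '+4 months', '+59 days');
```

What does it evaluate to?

Adding +4 months to 2097-02-27 gives 2097-06-27.
Applying '+59 days' to 2097-06-27: counting 59 days forward gives 2097-08-25.

2097-08-25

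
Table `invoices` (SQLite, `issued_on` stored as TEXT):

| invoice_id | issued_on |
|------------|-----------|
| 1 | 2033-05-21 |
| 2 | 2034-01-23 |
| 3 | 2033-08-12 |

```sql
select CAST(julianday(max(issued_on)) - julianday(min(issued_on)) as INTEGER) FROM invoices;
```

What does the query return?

247

MIN = 2033-05-21, MAX = 2034-01-23.
10 days remain in May 2033 after the 21st (31 − 21).
Full months from June 2033 through December 2033 contribute their day counts.
Then 23 days into January 2034.
Total: 10 + 30 + 31 + 31 + 30 + 31 + 30 + 31 + 23 = 247.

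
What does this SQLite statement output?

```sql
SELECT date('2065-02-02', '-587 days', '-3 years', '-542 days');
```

2059-01-01

Applying '-587 days' to 2065-02-02: counting 587 days back gives 2063-06-26.
Adding -3 years to 2063-06-26 gives 2060-06-26.
Applying '-542 days' to 2060-06-26: counting 542 days back gives 2059-01-01.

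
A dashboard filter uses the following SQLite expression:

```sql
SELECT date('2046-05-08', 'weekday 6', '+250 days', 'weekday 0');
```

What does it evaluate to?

2047-01-20

`weekday 6` advances to the next Saturday; 2046-05-08 is a Tuesday, so it moves forward to 2046-05-12.
Applying '+250 days' to 2046-05-12: counting 250 days forward gives 2047-01-17.
`weekday 0` advances to the next Sunday; 2047-01-17 is a Thursday, so it moves forward to 2047-01-20.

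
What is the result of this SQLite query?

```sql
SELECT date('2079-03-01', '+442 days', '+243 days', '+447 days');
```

Applying '+442 days' to 2079-03-01: counting 442 days forward gives 2080-05-16.
Applying '+243 days' to 2080-05-16: counting 243 days forward gives 2081-01-14.
Applying '+447 days' to 2081-01-14: counting 447 days forward gives 2082-04-06.

2082-04-06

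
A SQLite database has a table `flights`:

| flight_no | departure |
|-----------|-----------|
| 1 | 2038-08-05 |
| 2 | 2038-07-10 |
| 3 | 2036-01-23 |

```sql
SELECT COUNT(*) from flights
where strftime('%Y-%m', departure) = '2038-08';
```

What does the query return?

1

Rows with year-month 2038-08: 2038-08-05 → 1.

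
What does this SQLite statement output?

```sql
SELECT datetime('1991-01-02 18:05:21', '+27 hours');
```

+27 hours from 1991-01-02 18:05:21 is 1991-01-03 21:05:21 (crosses midnight).

1991-01-03 21:05:21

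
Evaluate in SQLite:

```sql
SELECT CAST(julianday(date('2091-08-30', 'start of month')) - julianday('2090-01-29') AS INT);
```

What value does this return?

`start of month` rewinds 2091-08-30 to 2091-08-01.
2 days remain in January 2090 after the 29th (31 − 29).
Full months from February 2090 through July 2091 contribute their day counts.
Then 1 day into August 2091.
Total: 2 + 28 + 31 + 30 + 31 + 30 + 31 + 31 + 30 + 31 + 30 + 31 + 31 + 28 + 31 + 30 + 31 + 30 + 31 + 1 = 549.

549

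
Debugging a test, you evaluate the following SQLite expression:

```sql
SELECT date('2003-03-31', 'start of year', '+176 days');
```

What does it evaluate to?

2003-06-26

`start of year` rewinds 2003-03-31 to 2003-01-01.
Applying '+176 days' to 2003-01-01: counting 176 days forward gives 2003-06-26.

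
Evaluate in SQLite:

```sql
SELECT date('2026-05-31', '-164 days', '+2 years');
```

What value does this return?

Applying '-164 days' to 2026-05-31: counting 164 days back gives 2025-12-18.
Adding +2 years to 2025-12-18 gives 2027-12-18.

2027-12-18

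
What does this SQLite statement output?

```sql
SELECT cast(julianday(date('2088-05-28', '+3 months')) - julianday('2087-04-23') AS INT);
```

Adding +3 months to 2088-05-28 gives 2088-08-28.
7 days remain in April 2087 after the 23rd (30 − 23).
Full months from May 2087 through July 2088 contribute their day counts.
Then 28 days into August 2088.
Total: 7 + 31 + 30 + 31 + 31 + 30 + 31 + 30 + 31 + 31 + 29 + 31 + 30 + 31 + 30 + 31 + 28 = 493.

493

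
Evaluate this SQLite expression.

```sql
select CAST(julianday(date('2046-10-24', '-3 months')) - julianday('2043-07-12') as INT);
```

Adding -3 months to 2046-10-24 gives 2046-07-24.
19 days remain in July 2043 after the 12th (31 − 12).
Full months from August 2043 through June 2046 contribute their day counts.
Then 24 days into July 2046.
Total: 19 + 31 + 30 + 31 + 30 + 31 + 31 + 29 + 31 + 30 + 31 + 30 + 31 + 31 + 30 + 31 + 30 + 31 + 31 + 28 + 31 + 30 + 31 + 30 + 31 + 31 + 30 + 31 + 30 + 31 + 31 + 28 + 31 + 30 + 31 + 30 + 24 = 1108.

1108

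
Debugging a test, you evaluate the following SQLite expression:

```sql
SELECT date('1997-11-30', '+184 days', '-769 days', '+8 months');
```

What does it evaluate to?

Applying '+184 days' to 1997-11-30: counting 184 days forward gives 1998-06-02.
Applying '-769 days' to 1998-06-02: counting 769 days back gives 1996-04-24.
Adding +8 months to 1996-04-24 gives 1996-12-24.

1996-12-24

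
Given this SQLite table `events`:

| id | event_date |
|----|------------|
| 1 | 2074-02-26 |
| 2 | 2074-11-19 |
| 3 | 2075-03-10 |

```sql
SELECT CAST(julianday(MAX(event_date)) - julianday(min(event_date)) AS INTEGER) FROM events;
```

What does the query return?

377

MIN = 2074-02-26, MAX = 2075-03-10.
2 days remain in February 2074 after the 26th (28 − 26).
Full months from March 2074 through February 2075 contribute their day counts.
Then 10 days into March 2075.
Total: 2 + 31 + 30 + 31 + 30 + 31 + 31 + 30 + 31 + 30 + 31 + 31 + 28 + 10 = 377.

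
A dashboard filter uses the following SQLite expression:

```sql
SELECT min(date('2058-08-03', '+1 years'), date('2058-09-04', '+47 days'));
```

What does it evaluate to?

date('2058-08-03', '+1 years') → 2059-08-03.
date('2058-09-04', '+47 days') → 2058-10-21.
Earlier of the two is 2058-10-21.

2058-10-21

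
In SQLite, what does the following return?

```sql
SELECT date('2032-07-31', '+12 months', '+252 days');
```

2034-04-09

Adding +12 months to 2032-07-31 gives 2033-07-31.
Applying '+252 days' to 2033-07-31: counting 252 days forward gives 2034-04-09.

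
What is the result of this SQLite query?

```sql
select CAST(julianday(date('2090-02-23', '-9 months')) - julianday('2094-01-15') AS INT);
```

-1698

Adding -9 months to 2090-02-23 gives 2089-05-23.
8 days remain in May 2089 after the 23rd (31 − 23).
Full months from June 2089 through December 2093 contribute their day counts.
Then 15 days into January 2094.
Total: 8 + 30 + 31 + 31 + 30 + 31 + 30 + 31 + 31 + 28 + 31 + 30 + 31 + 30 + 31 + 31 + 30 + 31 + 30 + 31 + 31 + 28 + 31 + 30 + 31 + 30 + 31 + 31 + 30 + 31 + 30 + 31 + 31 + 29 + 31 + 30 + 31 + 30 + 31 + 31 + 30 + 31 + 30 + 31 + 31 + 28 + 31 + 30 + 31 + 30 + 31 + 31 + 30 + 31 + 30 + 31 + 15 = 1698.
The subtraction is earlier − later, so the result is −1698 → -1698.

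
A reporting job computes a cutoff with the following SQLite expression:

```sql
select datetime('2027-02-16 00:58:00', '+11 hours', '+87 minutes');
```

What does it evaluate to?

2027-02-16 13:25:00

+11 hours from 2027-02-16 00:58:00 is 2027-02-16 11:58:00.
87 minutes = 1h 27m; +87 minutes from 2027-02-16 11:58:00 is 2027-02-16 13:25:00.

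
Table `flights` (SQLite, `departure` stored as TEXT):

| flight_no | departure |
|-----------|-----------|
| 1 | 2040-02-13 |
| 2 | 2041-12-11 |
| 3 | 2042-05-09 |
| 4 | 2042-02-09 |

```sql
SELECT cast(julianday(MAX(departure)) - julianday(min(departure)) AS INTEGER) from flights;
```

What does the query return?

MIN = 2040-02-13, MAX = 2042-05-09.
16 days remain in February 2040 after the 13th (29 − 13).
Full months from March 2040 through April 2042 contribute their day counts.
Then 9 days into May 2042.
Total: 16 + 31 + 30 + 31 + 30 + 31 + 31 + 30 + 31 + 30 + 31 + 31 + 28 + 31 + 30 + 31 + 30 + 31 + 31 + 30 + 31 + 30 + 31 + 31 + 28 + 31 + 30 + 9 = 816.

816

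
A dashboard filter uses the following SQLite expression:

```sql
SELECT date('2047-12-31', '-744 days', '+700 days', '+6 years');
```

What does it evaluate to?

Applying '-744 days' to 2047-12-31: counting 744 days back gives 2045-12-17.
Applying '+700 days' to 2045-12-17: counting 700 days forward gives 2047-11-17.
Adding +6 years to 2047-11-17 gives 2053-11-17.

2053-11-17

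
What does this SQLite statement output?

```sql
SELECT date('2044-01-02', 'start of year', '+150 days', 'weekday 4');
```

2044-06-02

`start of year` rewinds 2044-01-02 to 2044-01-01.
Applying '+150 days' to 2044-01-01: counting 150 days forward gives 2044-05-30.
`weekday 4` advances to the next Thursday; 2044-05-30 is a Monday, so it moves forward to 2044-06-02.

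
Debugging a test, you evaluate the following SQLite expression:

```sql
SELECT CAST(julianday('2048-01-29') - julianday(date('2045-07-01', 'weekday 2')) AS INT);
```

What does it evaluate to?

939

`weekday 2` advances to the next Tuesday; 2045-07-01 is a Saturday, so it moves forward to 2045-07-04.
27 days remain in July 2045 after the 4th (31 − 4).
Full months from August 2045 through December 2047 contribute their day counts.
Then 29 days into January 2048.
Total: 27 + 31 + 30 + 31 + 30 + 31 + 31 + 28 + 31 + 30 + 31 + 30 + 31 + 31 + 30 + 31 + 30 + 31 + 31 + 28 + 31 + 30 + 31 + 30 + 31 + 31 + 30 + 31 + 30 + 31 + 29 = 939.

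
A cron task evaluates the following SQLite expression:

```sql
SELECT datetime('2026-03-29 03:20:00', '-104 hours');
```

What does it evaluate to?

2026-03-24 19:20:00

-104 hours from 2026-03-29 03:20:00 is 2026-03-24 19:20:00 (crosses midnight).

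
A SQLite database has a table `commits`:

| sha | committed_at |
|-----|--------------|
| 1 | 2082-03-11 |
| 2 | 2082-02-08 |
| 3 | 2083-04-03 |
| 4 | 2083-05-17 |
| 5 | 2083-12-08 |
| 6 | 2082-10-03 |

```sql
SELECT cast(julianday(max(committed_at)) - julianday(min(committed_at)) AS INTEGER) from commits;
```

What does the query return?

668

MIN = 2082-02-08, MAX = 2083-12-08.
20 days remain in February 2082 after the 8th (28 − 8).
Full months from March 2082 through November 2083 contribute their day counts.
Then 8 days into December 2083.
Total: 20 + 31 + 30 + 31 + 30 + 31 + 31 + 30 + 31 + 30 + 31 + 31 + 28 + 31 + 30 + 31 + 30 + 31 + 31 + 30 + 31 + 30 + 8 = 668.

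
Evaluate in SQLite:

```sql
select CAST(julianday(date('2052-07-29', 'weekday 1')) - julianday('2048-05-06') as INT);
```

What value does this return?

`weekday 1` advances to the next Monday; 2052-07-29 is already a Monday, so it stays at 2052-07-29.
25 days remain in May 2048 after the 6th (31 − 6).
Full months from June 2048 through June 2052 contribute their day counts.
Then 29 days into July 2052.
Total: 25 + 30 + 31 + 31 + 30 + 31 + 30 + 31 + 31 + 28 + 31 + 30 + 31 + 30 + 31 + 31 + 30 + 31 + 30 + 31 + 31 + 28 + 31 + 30 + 31 + 30 + 31 + 31 + 30 + 31 + 30 + 31 + 31 + 28 + 31 + 30 + 31 + 30 + 31 + 31 + 30 + 31 + 30 + 31 + 31 + 29 + 31 + 30 + 31 + 30 + 29 = 1545.

1545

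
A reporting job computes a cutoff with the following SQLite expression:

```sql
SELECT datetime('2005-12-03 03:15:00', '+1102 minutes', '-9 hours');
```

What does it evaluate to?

2005-12-03 12:37:00

1102 minutes = 18h 22m; +1102 minutes from 2005-12-03 03:15:00 is 2005-12-03 21:37:00.
-9 hours from 2005-12-03 21:37:00 is 2005-12-03 12:37:00.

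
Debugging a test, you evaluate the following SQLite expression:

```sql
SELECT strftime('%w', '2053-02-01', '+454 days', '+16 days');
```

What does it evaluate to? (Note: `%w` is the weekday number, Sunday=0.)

First apply '+454 days', '+16 days': 2053-02-01 → 2054-05-17.
2054-05-17 is a Sunday; with Sunday=0 that is 0.

0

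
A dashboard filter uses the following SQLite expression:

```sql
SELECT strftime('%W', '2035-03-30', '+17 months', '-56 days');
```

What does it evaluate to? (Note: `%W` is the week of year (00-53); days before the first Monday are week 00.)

First apply '+17 months', '-56 days': 2035-03-30 → 2036-07-05.
2036-07-05 is a Saturday. SQLite's %W counts Mondays since the year started; the result is 26.

26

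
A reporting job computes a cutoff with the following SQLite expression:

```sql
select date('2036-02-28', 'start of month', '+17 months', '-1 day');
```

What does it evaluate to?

2037-06-30

`start of month` rewinds 2036-02-28 to 2036-02-01.
Adding +17 months to 2036-02-01 gives 2037-07-01.
Going back 1 day from 2037-07-01 reaches 2037-06-30 (last day of June, 30 days).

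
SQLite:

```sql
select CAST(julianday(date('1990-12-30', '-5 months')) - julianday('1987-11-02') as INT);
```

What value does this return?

Adding -5 months to 1990-12-30 gives 1990-07-30.
28 days remain in November 1987 after the 2nd (30 − 2).
Full months from December 1987 through June 1990 contribute their day counts.
Then 30 days into July 1990.
Total: 28 + 31 + 31 + 29 + 31 + 30 + 31 + 30 + 31 + 31 + 30 + 31 + 30 + 31 + 31 + 28 + 31 + 30 + 31 + 30 + 31 + 31 + 30 + 31 + 30 + 31 + 31 + 28 + 31 + 30 + 31 + 30 + 30 = 1001.

1001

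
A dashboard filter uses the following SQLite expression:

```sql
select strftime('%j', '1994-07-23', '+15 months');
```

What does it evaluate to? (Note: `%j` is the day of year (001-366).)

First apply '+15 months': 1994-07-23 → 1995-10-23.
Day-of-year for 1995-10-23: days since 1995-01-01 inclusive = 296, zero-padded to 296.

296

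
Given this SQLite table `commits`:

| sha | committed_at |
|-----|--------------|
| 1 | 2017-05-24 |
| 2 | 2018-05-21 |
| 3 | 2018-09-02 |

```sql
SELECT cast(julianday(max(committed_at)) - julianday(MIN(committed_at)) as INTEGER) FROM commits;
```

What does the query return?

MIN = 2017-05-24, MAX = 2018-09-02.
7 days remain in May 2017 after the 24th (31 − 24).
Full months from June 2017 through August 2018 contribute their day counts.
Then 2 days into September 2018.
Total: 7 + 30 + 31 + 31 + 30 + 31 + 30 + 31 + 31 + 28 + 31 + 30 + 31 + 30 + 31 + 31 + 2 = 466.

466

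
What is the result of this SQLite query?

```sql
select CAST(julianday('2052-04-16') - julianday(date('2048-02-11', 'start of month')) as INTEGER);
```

`start of month` rewinds 2048-02-11 to 2048-02-01.
28 days remain in February 2048 after the 1st (29 − 1).
Full months from March 2048 through March 2052 contribute their day counts.
Then 16 days into April 2052.
Total: 28 + 31 + 30 + 31 + 30 + 31 + 31 + 30 + 31 + 30 + 31 + 31 + 28 + 31 + 30 + 31 + 30 + 31 + 31 + 30 + 31 + 30 + 31 + 31 + 28 + 31 + 30 + 31 + 30 + 31 + 31 + 30 + 31 + 30 + 31 + 31 + 28 + 31 + 30 + 31 + 30 + 31 + 31 + 30 + 31 + 30 + 31 + 31 + 29 + 31 + 16 = 1536.

1536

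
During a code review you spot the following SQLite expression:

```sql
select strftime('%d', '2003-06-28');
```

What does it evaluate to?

28

`%d` extracts the 2-digit day of month: 28.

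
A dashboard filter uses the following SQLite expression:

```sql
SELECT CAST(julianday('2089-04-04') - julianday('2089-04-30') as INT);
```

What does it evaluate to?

Both dates are in April 2089: 30 − 4 = 26.
The subtraction is earlier − later, so the result is −26 → -26.

-26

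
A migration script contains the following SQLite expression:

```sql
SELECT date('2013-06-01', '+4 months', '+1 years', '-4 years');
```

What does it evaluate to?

Adding +4 months to 2013-06-01 gives 2013-10-01.
Adding +1 year to 2013-10-01 gives 2014-10-01.
Adding -4 years to 2014-10-01 gives 2010-10-01.

2010-10-01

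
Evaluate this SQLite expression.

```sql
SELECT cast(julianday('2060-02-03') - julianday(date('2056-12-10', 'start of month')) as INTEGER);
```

1159

`start of month` rewinds 2056-12-10 to 2056-12-01.
30 days remain in December 2056 after the 1st (31 − 1).
Full months from January 2057 through January 2060 contribute their day counts.
Then 3 days into February 2060.
Total: 30 + 31 + 28 + 31 + 30 + 31 + 30 + 31 + 31 + 30 + 31 + 30 + 31 + 31 + 28 + 31 + 30 + 31 + 30 + 31 + 31 + 30 + 31 + 30 + 31 + 31 + 28 + 31 + 30 + 31 + 30 + 31 + 31 + 30 + 31 + 30 + 31 + 31 + 3 = 1159.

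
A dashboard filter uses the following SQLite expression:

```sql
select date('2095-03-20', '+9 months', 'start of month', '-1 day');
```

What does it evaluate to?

Adding +9 months to 2095-03-20 gives 2095-12-20.
`start of month` rewinds 2095-12-20 to 2095-12-01.
Going back 1 day from 2095-12-01 reaches 2095-11-30 (last day of November, 30 days).

2095-11-30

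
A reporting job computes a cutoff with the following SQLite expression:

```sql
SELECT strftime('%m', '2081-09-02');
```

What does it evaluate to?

`%m` extracts the 2-digit month (01-12): 09.

09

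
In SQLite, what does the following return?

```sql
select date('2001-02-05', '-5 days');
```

Going back 5 days from 2001-02-05 reaches 2001-01-31 (last day of January, 31 days).

2001-01-31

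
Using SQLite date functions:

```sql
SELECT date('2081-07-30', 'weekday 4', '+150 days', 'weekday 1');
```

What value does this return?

2081-12-29

`weekday 4` advances to the next Thursday; 2081-07-30 is a Wednesday, so it moves forward to 2081-07-31.
Applying '+150 days' to 2081-07-31: counting 150 days forward gives 2081-12-28.
`weekday 1` advances to the next Monday; 2081-12-28 is a Sunday, so it moves forward to 2081-12-29.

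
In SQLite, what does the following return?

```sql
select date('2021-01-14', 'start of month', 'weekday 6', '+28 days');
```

`start of month` rewinds 2021-01-14 to 2021-01-01.
`weekday 6` advances to the next Saturday; 2021-01-01 is a Friday, so it moves forward to 2021-01-02.
Advancing 28 more days within January lands on 2021-01-30.

2021-01-30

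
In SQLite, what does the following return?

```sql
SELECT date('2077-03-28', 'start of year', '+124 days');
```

`start of year` rewinds 2077-03-28 to 2077-01-01.
Applying '+124 days' to 2077-01-01: counting 124 days forward gives 2077-05-05.

2077-05-05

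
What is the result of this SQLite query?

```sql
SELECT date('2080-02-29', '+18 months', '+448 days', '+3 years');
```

Adding +18 months to 2080-02-29 gives 2081-08-29.
Applying '+448 days' to 2081-08-29: counting 448 days forward gives 2082-11-20.
Adding +3 years to 2082-11-20 gives 2085-11-20.

2085-11-20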